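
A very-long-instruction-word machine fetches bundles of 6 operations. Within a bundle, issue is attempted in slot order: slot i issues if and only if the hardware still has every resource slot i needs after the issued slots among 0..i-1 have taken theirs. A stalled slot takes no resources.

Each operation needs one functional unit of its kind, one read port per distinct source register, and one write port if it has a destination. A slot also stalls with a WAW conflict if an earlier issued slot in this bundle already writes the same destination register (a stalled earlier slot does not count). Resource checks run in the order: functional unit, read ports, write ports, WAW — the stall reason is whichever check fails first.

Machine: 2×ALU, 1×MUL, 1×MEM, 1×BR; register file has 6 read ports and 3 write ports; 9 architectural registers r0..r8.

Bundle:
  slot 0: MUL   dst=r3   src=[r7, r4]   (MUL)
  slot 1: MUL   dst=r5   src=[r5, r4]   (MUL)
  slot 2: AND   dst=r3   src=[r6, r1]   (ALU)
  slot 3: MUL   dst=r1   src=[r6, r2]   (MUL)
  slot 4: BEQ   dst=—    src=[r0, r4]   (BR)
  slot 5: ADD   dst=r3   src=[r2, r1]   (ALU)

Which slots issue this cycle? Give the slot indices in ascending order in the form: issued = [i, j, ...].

[0] MUL needs rd=2 wr=1: ok; after: ALU=2 MUL=0 MEM=1 BR=1, R=4, W=2
[1] MUL needs rd=2 wr=1: FU; after: ALU=2 MUL=0 MEM=1 BR=1, R=4, W=2
[2] ALU needs rd=2 wr=1: WAW; after: ALU=2 MUL=0 MEM=1 BR=1, R=4, W=2
[3] MUL needs rd=2 wr=1: FU; after: ALU=2 MUL=0 MEM=1 BR=1, R=4, W=2
[4] BR needs rd=2 wr=0: ok; after: ALU=2 MUL=0 MEM=1 BR=0, R=2, W=2
[5] ALU needs rd=2 wr=1: WAW; after: ALU=2 MUL=0 MEM=1 BR=0, R=2, W=2

issued = [0, 4]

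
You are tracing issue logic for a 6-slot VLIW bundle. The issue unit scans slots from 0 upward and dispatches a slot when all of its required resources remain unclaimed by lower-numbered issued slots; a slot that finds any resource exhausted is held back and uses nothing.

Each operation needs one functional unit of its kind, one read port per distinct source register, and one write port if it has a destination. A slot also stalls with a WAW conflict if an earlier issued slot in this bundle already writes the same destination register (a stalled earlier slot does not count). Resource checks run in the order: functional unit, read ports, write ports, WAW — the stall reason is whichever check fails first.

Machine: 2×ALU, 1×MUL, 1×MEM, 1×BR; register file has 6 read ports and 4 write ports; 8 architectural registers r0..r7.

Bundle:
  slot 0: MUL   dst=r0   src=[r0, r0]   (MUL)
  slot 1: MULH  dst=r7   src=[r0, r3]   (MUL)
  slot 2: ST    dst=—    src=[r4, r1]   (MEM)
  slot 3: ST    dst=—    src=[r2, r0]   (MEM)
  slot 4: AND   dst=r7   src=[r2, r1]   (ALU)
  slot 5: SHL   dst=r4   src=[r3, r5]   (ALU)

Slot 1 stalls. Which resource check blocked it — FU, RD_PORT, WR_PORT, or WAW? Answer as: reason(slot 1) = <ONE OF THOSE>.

reason(slot 1) = FU

slot 0 (MUL): ISSUE — free A2,Mu0,Ld1,B1 rp5 wp3
slot 1 (MUL): stall FU — free A2,Mu0,Ld1,B1 rp5 wp3
slot 2 (MEM): ISSUE — free A2,Mu0,Ld0,B1 rp3 wp3
slot 3 (MEM): stall FU — free A2,Mu0,Ld0,B1 rp3 wp3
slot 4 (ALU): ISSUE — free A1,Mu0,Ld0,B1 rp1 wp2
slot 5 (ALU): stall RD_PORT — free A1,Mu0,Ld0,B1 rp1 wp2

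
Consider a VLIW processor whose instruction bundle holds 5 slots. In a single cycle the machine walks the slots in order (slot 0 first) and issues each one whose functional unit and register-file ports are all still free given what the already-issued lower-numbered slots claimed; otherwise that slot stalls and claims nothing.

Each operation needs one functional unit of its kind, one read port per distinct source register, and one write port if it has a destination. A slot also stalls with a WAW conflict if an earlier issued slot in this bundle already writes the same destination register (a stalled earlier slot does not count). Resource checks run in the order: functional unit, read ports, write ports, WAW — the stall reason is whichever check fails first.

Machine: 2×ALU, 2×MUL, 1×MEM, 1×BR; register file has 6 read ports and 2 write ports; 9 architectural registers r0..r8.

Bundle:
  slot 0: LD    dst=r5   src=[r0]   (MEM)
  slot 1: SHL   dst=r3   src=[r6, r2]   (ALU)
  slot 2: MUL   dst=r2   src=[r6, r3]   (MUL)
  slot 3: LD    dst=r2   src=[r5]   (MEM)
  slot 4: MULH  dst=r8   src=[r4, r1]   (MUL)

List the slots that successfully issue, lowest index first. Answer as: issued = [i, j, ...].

issued = [0, 1]

(0) want 1×MEM +1rd +1wr — yes → AL2|MU2|ME0|BR1|rd5|wr1
(1) want 1×ALU +2rd +1wr — yes → AL1|MU2|ME0|BR1|rd3|wr0
(2) want 1×MUL +2rd +1wr — WR_PORT → AL1|MU2|ME0|BR1|rd3|wr0
(3) want 1×MEM +1rd +1wr — FU → AL1|MU2|ME0|BR1|rd3|wr0
(4) want 1×MUL +2rd +1wr — WR_PORT → AL1|MU2|ME0|BR1|rd3|wr0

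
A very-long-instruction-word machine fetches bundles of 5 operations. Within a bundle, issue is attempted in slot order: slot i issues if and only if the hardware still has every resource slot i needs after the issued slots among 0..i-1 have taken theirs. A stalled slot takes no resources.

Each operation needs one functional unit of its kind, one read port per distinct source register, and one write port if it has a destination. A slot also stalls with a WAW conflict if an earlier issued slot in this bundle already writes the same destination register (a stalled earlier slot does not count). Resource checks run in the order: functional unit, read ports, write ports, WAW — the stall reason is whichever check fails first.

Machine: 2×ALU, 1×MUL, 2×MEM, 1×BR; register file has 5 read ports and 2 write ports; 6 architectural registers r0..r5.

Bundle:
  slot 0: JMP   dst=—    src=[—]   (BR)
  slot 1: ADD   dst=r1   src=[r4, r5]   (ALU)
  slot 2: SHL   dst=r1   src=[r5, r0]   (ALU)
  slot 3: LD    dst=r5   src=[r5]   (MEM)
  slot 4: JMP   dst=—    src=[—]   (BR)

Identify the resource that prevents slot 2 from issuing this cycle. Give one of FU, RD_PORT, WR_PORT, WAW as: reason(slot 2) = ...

reason(slot 2) = WAW

[0] BR needs rd=0 wr=0: ok; after: ALU=2 MUL=1 MEM=2 BR=0, R=5, W=2
[1] ALU needs rd=2 wr=1: ok; after: ALU=1 MUL=1 MEM=2 BR=0, R=3, W=1
[2] ALU needs rd=2 wr=1: WAW; after: ALU=1 MUL=1 MEM=2 BR=0, R=3, W=1
[3] MEM needs rd=1 wr=1: ok; after: ALU=1 MUL=1 MEM=1 BR=0, R=2, W=0
[4] BR needs rd=0 wr=0: FU; after: ALU=1 MUL=1 MEM=1 BR=0, R=2, W=0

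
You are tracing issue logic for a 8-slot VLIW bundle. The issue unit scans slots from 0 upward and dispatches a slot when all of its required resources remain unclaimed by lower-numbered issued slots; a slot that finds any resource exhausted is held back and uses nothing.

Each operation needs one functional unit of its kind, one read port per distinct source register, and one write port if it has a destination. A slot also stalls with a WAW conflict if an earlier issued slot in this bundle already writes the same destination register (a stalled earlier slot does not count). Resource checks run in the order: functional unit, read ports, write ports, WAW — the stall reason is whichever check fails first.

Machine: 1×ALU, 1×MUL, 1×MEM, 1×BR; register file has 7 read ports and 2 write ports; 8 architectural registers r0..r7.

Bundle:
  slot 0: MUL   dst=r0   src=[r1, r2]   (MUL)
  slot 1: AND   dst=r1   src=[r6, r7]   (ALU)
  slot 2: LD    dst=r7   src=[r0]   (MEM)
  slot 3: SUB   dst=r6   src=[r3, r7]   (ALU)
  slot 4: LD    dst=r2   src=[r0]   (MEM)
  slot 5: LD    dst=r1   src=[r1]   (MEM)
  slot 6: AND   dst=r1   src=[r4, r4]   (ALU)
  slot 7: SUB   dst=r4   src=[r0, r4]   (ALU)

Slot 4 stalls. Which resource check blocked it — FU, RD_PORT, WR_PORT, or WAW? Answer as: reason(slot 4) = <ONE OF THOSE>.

[0] MUL needs rd=2 wr=1: ok; after: ALU=1 MUL=0 MEM=1 BR=1, R=5, W=1
[1] ALU needs rd=2 wr=1: ok; after: ALU=0 MUL=0 MEM=1 BR=1, R=3, W=0
[2] MEM needs rd=1 wr=1: WR_PORT; after: ALU=0 MUL=0 MEM=1 BR=1, R=3, W=0
[3] ALU needs rd=2 wr=1: FU; after: ALU=0 MUL=0 MEM=1 BR=1, R=3, W=0
[4] MEM needs rd=1 wr=1: WR_PORT; after: ALU=0 MUL=0 MEM=1 BR=1, R=3, W=0
[5] MEM needs rd=1 wr=1: WR_PORT; after: ALU=0 MUL=0 MEM=1 BR=1, R=3, W=0
[6] ALU needs rd=1 wr=1: FU; after: ALU=0 MUL=0 MEM=1 BR=1, R=3, W=0
[7] ALU needs rd=2 wr=1: FU; after: ALU=0 MUL=0 MEM=1 BR=1, R=3, W=0

reason(slot 4) = WR_PORT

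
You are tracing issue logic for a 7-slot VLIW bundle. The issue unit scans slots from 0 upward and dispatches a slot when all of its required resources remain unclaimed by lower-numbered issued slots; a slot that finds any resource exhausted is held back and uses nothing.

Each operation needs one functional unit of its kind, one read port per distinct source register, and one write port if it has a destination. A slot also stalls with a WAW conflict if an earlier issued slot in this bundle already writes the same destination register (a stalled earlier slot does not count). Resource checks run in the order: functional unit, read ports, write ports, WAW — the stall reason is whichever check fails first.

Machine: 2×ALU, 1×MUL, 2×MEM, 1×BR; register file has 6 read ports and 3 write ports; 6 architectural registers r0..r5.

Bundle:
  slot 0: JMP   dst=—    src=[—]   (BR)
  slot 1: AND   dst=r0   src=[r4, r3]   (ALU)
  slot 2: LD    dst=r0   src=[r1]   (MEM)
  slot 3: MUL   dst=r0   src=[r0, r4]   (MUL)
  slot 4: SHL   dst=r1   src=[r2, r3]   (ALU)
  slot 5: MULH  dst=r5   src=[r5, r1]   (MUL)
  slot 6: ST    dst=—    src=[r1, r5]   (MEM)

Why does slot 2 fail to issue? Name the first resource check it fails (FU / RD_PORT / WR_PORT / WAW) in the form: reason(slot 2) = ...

  0. BR ⇒ go  {2A/1Mu/2Ld/0B | 6r 3w}
  1. ALU→r0 ⇒ go  {1A/1Mu/2Ld/0B | 4r 2w}
  2. MEM→r0 ⇒ no(WAW)  {1A/1Mu/2Ld/0B | 4r 2w}
  3. MUL→r0 ⇒ no(WAW)  {1A/1Mu/2Ld/0B | 4r 2w}
  4. ALU→r1 ⇒ go  {0A/1Mu/2Ld/0B | 2r 1w}
  5. MUL→r5 ⇒ go  {0A/0Mu/2Ld/0B | 0r 0w}
  6. MEM ⇒ no(RD_PORT)  {0A/0Mu/2Ld/0B | 0r 0w}

reason(slot 2) = WAW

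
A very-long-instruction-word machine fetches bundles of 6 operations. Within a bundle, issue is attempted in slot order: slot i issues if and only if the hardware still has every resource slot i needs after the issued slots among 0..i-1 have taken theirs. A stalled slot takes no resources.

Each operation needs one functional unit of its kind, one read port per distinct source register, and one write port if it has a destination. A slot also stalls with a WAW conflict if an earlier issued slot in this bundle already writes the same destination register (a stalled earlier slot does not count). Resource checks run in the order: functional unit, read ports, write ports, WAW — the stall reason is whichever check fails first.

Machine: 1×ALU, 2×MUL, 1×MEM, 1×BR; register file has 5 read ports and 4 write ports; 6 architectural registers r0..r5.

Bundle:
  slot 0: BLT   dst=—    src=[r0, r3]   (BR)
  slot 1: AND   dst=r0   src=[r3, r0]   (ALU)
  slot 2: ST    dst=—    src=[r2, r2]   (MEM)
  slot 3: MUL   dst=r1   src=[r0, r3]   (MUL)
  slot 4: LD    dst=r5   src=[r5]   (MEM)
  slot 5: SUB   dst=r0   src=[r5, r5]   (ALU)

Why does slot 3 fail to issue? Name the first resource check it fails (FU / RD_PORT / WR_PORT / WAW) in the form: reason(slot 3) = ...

reason(slot 3) = RD_PORT

(0) want 1×BR +2rd +0wr — yes → AL1|MU2|ME1|BR0|rd3|wr4
(1) want 1×ALU +2rd +1wr — yes → AL0|MU2|ME1|BR0|rd1|wr3
(2) want 1×MEM +1rd +0wr — yes → AL0|MU2|ME0|BR0|rd0|wr3
(3) want 1×MUL +2rd +1wr — RD_PORT → AL0|MU2|ME0|BR0|rd0|wr3
(4) want 1×MEM +1rd +1wr — FU → AL0|MU2|ME0|BR0|rd0|wr3
(5) want 1×ALU +1rd +1wr — FU → AL0|MU2|ME0|BR0|rd0|wr3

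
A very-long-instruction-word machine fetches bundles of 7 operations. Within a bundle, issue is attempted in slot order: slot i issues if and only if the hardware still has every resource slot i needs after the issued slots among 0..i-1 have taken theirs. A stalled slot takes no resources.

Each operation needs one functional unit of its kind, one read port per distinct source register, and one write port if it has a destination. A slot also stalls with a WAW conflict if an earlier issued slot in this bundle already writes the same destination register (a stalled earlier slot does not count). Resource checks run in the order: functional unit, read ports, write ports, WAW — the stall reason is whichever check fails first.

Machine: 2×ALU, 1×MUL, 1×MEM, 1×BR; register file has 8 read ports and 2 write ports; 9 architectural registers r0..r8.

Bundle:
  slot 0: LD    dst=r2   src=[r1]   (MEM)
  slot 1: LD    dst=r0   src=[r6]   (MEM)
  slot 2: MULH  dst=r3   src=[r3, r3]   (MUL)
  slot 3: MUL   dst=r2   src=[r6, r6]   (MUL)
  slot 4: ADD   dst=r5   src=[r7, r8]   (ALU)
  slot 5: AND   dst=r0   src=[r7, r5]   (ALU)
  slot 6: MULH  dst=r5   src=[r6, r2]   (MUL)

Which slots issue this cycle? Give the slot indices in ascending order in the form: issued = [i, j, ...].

issued = [0, 2]

  0. MEM→r2 ⇒ go  {2A/1Mu/0Ld/1B | 7r 1w}
  1. MEM→r0 ⇒ no(FU)  {2A/1Mu/0Ld/1B | 7r 1w}
  2. MUL→r3 ⇒ go  {2A/0Mu/0Ld/1B | 6r 0w}
  3. MUL→r2 ⇒ no(FU)  {2A/0Mu/0Ld/1B | 6r 0w}
  4. ALU→r5 ⇒ no(WR_PORT)  {2A/0Mu/0Ld/1B | 6r 0w}
  5. ALU→r0 ⇒ no(WR_PORT)  {2A/0Mu/0Ld/1B | 6r 0w}
  6. MUL→r5 ⇒ no(FU)  {2A/0Mu/0Ld/1B | 6r 0w}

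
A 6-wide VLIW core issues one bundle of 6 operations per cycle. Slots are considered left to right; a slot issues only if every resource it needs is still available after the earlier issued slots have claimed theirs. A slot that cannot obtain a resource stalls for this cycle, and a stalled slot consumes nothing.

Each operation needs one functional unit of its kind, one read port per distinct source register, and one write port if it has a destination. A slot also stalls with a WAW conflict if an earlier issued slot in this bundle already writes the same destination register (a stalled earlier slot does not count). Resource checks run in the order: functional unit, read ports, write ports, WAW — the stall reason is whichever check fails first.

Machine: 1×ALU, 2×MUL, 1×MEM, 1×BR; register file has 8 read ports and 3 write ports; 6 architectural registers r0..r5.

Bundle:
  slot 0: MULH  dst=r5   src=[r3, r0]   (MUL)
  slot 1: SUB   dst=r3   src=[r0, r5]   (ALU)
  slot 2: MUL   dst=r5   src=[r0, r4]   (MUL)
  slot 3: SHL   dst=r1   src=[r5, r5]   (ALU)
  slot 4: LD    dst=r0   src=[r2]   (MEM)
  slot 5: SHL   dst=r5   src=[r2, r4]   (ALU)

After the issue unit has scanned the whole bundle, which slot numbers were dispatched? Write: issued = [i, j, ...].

(0) want 1×MUL +2rd +1wr — yes → AL1|MU1|ME1|BR1|rd6|wr2
(1) want 1×ALU +2rd +1wr — yes → AL0|MU1|ME1|BR1|rd4|wr1
(2) want 1×MUL +2rd +1wr — WAW → AL0|MU1|ME1|BR1|rd4|wr1
(3) want 1×ALU +1rd +1wr — FU → AL0|MU1|ME1|BR1|rd4|wr1
(4) want 1×MEM +1rd +1wr — yes → AL0|MU1|ME0|BR1|rd3|wr0
(5) want 1×ALU +2rd +1wr — FU → AL0|MU1|ME0|BR1|rd3|wr0

issued = [0, 1, 4]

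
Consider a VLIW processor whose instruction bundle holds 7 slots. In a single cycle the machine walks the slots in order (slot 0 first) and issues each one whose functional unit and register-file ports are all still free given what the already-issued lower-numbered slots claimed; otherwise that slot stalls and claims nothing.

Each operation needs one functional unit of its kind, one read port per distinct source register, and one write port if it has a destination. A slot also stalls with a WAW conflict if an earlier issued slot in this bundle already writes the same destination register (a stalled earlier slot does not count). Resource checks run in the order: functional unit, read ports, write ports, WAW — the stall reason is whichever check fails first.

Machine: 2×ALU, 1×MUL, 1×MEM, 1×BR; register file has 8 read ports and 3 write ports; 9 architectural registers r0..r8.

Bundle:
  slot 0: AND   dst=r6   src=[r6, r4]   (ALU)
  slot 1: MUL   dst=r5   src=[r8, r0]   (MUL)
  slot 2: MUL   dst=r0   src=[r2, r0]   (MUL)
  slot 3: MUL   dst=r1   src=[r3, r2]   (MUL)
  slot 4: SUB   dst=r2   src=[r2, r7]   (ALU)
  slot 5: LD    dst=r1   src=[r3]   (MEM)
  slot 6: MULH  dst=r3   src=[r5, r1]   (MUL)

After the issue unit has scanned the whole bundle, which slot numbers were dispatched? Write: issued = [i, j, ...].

[0] ALU needs rd=2 wr=1: ok; after: ALU=1 MUL=1 MEM=1 BR=1, R=6, W=2
[1] MUL needs rd=2 wr=1: ok; after: ALU=1 MUL=0 MEM=1 BR=1, R=4, W=1
[2] MUL needs rd=2 wr=1: FU; after: ALU=1 MUL=0 MEM=1 BR=1, R=4, W=1
[3] MUL needs rd=2 wr=1: FU; after: ALU=1 MUL=0 MEM=1 BR=1, R=4, W=1
[4] ALU needs rd=2 wr=1: ok; after: ALU=0 MUL=0 MEM=1 BR=1, R=2, W=0
[5] MEM needs rd=1 wr=1: WR_PORT; after: ALU=0 MUL=0 MEM=1 BR=1, R=2, W=0
[6] MUL needs rd=2 wr=1: FU; after: ALU=0 MUL=0 MEM=1 BR=1, R=2, W=0

issued = [0, 1, 4]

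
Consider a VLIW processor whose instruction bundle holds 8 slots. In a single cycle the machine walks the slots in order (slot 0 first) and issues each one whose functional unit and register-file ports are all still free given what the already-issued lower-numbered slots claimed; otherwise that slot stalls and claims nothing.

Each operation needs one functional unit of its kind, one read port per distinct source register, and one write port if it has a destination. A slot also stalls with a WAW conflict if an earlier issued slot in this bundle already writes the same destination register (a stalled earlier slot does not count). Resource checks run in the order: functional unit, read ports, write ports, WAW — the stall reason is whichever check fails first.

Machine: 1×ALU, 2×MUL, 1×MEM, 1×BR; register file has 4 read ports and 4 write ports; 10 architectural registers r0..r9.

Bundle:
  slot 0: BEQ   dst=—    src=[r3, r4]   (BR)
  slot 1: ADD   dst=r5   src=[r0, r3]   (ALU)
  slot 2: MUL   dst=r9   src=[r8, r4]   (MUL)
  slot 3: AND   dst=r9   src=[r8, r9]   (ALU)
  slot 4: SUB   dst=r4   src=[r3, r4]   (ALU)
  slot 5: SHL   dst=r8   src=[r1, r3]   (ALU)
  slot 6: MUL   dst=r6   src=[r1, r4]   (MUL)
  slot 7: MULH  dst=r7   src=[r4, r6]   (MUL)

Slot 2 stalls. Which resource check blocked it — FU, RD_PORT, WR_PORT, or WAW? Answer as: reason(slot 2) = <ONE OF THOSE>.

reason(slot 2) = RD_PORT

slot 0 (BR): ISSUE — free A1,Mu2,Ld1,B0 rp2 wp4
slot 1 (ALU): ISSUE — free A0,Mu2,Ld1,B0 rp0 wp3
slot 2 (MUL): stall RD_PORT — free A0,Mu2,Ld1,B0 rp0 wp3
slot 3 (ALU): stall FU — free A0,Mu2,Ld1,B0 rp0 wp3
slot 4 (ALU): stall FU — free A0,Mu2,Ld1,B0 rp0 wp3
slot 5 (ALU): stall FU — free A0,Mu2,Ld1,B0 rp0 wp3
slot 6 (MUL): stall RD_PORT — free A0,Mu2,Ld1,B0 rp0 wp3
slot 7 (MUL): stall RD_PORT — free A0,Mu2,Ld1,B0 rp0 wp3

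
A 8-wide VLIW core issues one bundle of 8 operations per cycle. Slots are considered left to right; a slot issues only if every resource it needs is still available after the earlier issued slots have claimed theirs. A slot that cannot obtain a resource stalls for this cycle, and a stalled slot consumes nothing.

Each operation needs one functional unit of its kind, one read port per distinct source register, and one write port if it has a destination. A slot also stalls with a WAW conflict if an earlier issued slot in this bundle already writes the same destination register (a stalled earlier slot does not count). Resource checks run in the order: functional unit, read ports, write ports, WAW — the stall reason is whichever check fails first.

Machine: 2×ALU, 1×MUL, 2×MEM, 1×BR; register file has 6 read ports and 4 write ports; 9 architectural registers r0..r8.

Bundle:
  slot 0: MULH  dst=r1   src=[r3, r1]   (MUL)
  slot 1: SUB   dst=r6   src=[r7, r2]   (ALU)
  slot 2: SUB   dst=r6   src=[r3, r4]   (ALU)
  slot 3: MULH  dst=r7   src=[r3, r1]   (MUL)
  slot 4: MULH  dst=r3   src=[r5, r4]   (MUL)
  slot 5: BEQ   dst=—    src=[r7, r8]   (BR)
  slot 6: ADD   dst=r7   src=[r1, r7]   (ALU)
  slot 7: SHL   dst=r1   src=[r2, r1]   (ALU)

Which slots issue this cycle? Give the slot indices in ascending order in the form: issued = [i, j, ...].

issued = [0, 1, 5]

#0 MUL src=r3,r1 dispatched  <A:2 Mu:0 Ld:2 B:1 rd:4 wr:3>
#1 ALU src=r7,r2 dispatched  <A:1 Mu:0 Ld:2 B:1 rd:2 wr:2>
#2 ALU src=r3,r4 held:WAW  <A:1 Mu:0 Ld:2 B:1 rd:2 wr:2>
#3 MUL src=r3,r1 held:FU  <A:1 Mu:0 Ld:2 B:1 rd:2 wr:2>
#4 MUL src=r5,r4 held:FU  <A:1 Mu:0 Ld:2 B:1 rd:2 wr:2>
#5 BR src=r7,r8 dispatched  <A:1 Mu:0 Ld:2 B:0 rd:0 wr:2>
#6 ALU src=r1,r7 held:RD_PORT  <A:1 Mu:0 Ld:2 B:0 rd:0 wr:2>
#7 ALU src=r2,r1 held:RD_PORT  <A:1 Mu:0 Ld:2 B:0 rd:0 wr:2>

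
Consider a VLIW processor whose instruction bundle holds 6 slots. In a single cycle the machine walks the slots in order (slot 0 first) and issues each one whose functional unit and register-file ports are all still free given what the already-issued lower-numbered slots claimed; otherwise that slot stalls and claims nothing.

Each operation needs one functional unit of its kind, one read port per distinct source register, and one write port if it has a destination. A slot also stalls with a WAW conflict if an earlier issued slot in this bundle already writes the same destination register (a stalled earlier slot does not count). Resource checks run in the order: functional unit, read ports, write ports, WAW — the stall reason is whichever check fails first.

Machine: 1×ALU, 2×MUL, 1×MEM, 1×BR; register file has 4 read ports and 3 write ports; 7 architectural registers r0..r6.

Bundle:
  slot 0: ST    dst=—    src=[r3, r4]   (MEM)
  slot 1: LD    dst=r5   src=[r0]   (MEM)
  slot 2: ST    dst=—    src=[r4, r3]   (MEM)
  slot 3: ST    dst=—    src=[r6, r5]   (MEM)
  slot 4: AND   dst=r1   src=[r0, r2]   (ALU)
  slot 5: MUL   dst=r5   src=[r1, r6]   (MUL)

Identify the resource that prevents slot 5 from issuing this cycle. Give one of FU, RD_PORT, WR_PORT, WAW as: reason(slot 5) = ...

[0] MEM needs rd=2 wr=0: ok; after: ALU=1 MUL=2 MEM=0 BR=1, R=2, W=3
[1] MEM needs rd=1 wr=1: FU; after: ALU=1 MUL=2 MEM=0 BR=1, R=2, W=3
[2] MEM needs rd=2 wr=0: FU; after: ALU=1 MUL=2 MEM=0 BR=1, R=2, W=3
[3] MEM needs rd=2 wr=0: FU; after: ALU=1 MUL=2 MEM=0 BR=1, R=2, W=3
[4] ALU needs rd=2 wr=1: ok; after: ALU=0 MUL=2 MEM=0 BR=1, R=0, W=2
[5] MUL needs rd=2 wr=1: RD_PORT; after: ALU=0 MUL=2 MEM=0 BR=1, R=0, W=2

reason(slot 5) = RD_PORT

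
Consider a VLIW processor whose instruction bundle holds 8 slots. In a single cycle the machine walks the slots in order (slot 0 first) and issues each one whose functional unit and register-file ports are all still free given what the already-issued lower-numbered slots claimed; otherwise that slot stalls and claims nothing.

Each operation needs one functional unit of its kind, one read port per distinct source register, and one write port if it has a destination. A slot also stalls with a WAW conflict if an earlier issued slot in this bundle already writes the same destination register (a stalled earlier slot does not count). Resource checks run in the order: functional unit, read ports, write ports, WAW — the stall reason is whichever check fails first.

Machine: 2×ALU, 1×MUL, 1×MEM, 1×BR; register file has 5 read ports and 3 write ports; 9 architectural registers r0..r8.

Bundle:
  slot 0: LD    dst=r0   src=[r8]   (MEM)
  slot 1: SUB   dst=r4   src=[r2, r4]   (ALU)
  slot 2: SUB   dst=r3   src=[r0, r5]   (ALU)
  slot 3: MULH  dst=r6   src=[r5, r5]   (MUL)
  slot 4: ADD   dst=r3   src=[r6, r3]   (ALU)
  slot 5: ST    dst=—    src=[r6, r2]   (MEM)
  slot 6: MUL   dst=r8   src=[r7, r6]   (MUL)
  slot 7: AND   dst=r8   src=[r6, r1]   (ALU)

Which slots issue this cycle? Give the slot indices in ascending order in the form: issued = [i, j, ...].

issued = [0, 1, 2]

#0 MEM src=r8 dispatched  <A:2 Mu:1 Ld:0 B:1 rd:4 wr:2>
#1 ALU src=r2,r4 dispatched  <A:1 Mu:1 Ld:0 B:1 rd:2 wr:1>
#2 ALU src=r0,r5 dispatched  <A:0 Mu:1 Ld:0 B:1 rd:0 wr:0>
#3 MUL src=r5,r5 held:RD_PORT  <A:0 Mu:1 Ld:0 B:1 rd:0 wr:0>
#4 ALU src=r6,r3 held:FU  <A:0 Mu:1 Ld:0 B:1 rd:0 wr:0>
#5 MEM src=r6,r2 held:FU  <A:0 Mu:1 Ld:0 B:1 rd:0 wr:0>
#6 MUL src=r7,r6 held:RD_PORT  <A:0 Mu:1 Ld:0 B:1 rd:0 wr:0>
#7 ALU src=r6,r1 held:FU  <A:0 Mu:1 Ld:0 B:1 rd:0 wr:0>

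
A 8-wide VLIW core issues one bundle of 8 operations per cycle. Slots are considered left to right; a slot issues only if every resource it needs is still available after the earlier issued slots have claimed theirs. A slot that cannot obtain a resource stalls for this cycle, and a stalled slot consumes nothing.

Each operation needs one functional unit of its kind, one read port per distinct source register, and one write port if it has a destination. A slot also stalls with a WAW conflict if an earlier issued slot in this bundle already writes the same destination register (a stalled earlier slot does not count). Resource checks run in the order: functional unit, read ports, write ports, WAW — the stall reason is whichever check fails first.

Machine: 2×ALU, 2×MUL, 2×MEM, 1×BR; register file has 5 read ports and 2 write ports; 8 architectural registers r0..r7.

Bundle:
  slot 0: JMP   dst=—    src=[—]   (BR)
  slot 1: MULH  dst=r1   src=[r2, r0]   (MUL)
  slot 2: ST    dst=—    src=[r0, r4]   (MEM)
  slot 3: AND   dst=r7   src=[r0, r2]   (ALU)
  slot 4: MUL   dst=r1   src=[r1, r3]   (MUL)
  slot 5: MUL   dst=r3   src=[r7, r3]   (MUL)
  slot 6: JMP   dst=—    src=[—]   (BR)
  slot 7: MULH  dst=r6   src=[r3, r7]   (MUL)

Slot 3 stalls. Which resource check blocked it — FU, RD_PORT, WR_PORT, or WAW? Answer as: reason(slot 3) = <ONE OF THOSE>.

slot 0 (BR): ISSUE — free A2,Mu2,Ld2,B0 rp5 wp2
slot 1 (MUL): ISSUE — free A2,Mu1,Ld2,B0 rp3 wp1
slot 2 (MEM): ISSUE — free A2,Mu1,Ld1,B0 rp1 wp1
slot 3 (ALU): stall RD_PORT — free A2,Mu1,Ld1,B0 rp1 wp1
slot 4 (MUL): stall RD_PORT — free A2,Mu1,Ld1,B0 rp1 wp1
slot 5 (MUL): stall RD_PORT — free A2,Mu1,Ld1,B0 rp1 wp1
slot 6 (BR): stall FU — free A2,Mu1,Ld1,B0 rp1 wp1
slot 7 (MUL): stall RD_PORT — free A2,Mu1,Ld1,B0 rp1 wp1

reason(slot 3) = RD_PORT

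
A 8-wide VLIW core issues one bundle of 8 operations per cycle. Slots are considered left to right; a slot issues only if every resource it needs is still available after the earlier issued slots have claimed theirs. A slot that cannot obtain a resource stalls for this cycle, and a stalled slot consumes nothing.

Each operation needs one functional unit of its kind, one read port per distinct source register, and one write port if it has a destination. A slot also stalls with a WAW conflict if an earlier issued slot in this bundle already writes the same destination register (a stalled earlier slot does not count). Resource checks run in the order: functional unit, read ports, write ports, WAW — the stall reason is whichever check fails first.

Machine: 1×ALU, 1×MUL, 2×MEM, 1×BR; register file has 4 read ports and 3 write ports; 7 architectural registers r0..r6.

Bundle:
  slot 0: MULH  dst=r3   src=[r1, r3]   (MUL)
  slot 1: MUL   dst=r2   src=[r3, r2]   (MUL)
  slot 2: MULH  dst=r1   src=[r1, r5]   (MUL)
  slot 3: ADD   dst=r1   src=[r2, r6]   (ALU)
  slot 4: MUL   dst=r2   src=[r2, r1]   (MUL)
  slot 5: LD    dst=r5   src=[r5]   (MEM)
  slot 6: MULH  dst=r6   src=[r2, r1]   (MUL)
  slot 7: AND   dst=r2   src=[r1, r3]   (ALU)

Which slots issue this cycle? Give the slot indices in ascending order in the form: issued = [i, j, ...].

issued = [0, 3]

  0. MUL→r3 ⇒ go  {1A/0Mu/2Ld/1B | 2r 2w}
  1. MUL→r2 ⇒ no(FU)  {1A/0Mu/2Ld/1B | 2r 2w}
  2. MUL→r1 ⇒ no(FU)  {1A/0Mu/2Ld/1B | 2r 2w}
  3. ALU→r1 ⇒ go  {0A/0Mu/2Ld/1B | 0r 1w}
  4. MUL→r2 ⇒ no(FU)  {0A/0Mu/2Ld/1B | 0r 1w}
  5. MEM→r5 ⇒ no(RD_PORT)  {0A/0Mu/2Ld/1B | 0r 1w}
  6. MUL→r6 ⇒ no(FU)  {0A/0Mu/2Ld/1B | 0r 1w}
  7. ALU→r2 ⇒ no(FU)  {0A/0Mu/2Ld/1B | 0r 1w}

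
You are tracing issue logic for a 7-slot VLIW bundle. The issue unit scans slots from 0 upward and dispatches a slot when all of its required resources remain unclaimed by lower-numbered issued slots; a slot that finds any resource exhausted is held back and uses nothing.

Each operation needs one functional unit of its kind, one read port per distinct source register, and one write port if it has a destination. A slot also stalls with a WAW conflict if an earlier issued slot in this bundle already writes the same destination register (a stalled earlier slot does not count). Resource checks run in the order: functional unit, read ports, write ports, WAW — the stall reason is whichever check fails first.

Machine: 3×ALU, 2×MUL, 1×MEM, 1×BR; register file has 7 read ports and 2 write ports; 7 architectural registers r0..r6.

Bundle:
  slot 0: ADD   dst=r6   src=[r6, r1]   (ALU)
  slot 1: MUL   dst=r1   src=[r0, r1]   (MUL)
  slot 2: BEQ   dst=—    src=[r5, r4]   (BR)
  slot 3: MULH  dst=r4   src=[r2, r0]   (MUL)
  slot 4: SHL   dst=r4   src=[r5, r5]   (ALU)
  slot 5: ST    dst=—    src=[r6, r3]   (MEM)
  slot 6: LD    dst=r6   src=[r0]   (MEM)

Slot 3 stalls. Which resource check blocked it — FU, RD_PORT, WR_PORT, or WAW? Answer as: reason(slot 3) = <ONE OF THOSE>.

#0 ALU src=r6,r1 dispatched  <A:2 Mu:2 Ld:1 B:1 rd:5 wr:1>
#1 MUL src=r0,r1 dispatched  <A:2 Mu:1 Ld:1 B:1 rd:3 wr:0>
#2 BR src=r5,r4 dispatched  <A:2 Mu:1 Ld:1 B:0 rd:1 wr:0>
#3 MUL src=r2,r0 held:RD_PORT  <A:2 Mu:1 Ld:1 B:0 rd:1 wr:0>
#4 ALU src=r5,r5 held:WR_PORT  <A:2 Mu:1 Ld:1 B:0 rd:1 wr:0>
#5 MEM src=r6,r3 held:RD_PORT  <A:2 Mu:1 Ld:1 B:0 rd:1 wr:0>
#6 MEM src=r0 held:WR_PORT  <A:2 Mu:1 Ld:1 B:0 rd:1 wr:0>

reason(slot 3) = RD_PORT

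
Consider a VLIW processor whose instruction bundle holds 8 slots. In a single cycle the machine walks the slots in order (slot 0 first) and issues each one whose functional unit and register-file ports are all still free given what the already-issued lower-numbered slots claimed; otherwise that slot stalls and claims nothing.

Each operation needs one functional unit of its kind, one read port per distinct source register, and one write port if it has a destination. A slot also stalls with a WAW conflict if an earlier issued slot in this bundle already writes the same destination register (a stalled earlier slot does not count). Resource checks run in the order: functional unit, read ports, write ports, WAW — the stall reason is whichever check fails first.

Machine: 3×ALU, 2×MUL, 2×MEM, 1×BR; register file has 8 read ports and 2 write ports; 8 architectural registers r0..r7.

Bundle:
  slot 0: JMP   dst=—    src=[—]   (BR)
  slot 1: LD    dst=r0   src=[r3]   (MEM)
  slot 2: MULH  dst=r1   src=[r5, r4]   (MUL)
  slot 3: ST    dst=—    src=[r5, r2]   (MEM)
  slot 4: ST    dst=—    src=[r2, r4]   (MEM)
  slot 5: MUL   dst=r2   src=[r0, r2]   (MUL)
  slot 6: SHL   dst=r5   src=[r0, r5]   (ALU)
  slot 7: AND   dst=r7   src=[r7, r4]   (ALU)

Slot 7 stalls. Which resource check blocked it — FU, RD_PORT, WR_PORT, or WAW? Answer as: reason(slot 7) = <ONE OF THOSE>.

reason(slot 7) = WR_PORT

  0. BR ⇒ go  {3A/2Mu/2Ld/0B | 8r 2w}
  1. MEM→r0 ⇒ go  {3A/2Mu/1Ld/0B | 7r 1w}
  2. MUL→r1 ⇒ go  {3A/1Mu/1Ld/0B | 5r 0w}
  3. MEM ⇒ go  {3A/1Mu/0Ld/0B | 3r 0w}
  4. MEM ⇒ no(FU)  {3A/1Mu/0Ld/0B | 3r 0w}
  5. MUL→r2 ⇒ no(WR_PORT)  {3A/1Mu/0Ld/0B | 3r 0w}
  6. ALU→r5 ⇒ no(WR_PORT)  {3A/1Mu/0Ld/0B | 3r 0w}
  7. ALU→r7 ⇒ no(WR_PORT)  {3A/1Mu/0Ld/0B | 3r 0w}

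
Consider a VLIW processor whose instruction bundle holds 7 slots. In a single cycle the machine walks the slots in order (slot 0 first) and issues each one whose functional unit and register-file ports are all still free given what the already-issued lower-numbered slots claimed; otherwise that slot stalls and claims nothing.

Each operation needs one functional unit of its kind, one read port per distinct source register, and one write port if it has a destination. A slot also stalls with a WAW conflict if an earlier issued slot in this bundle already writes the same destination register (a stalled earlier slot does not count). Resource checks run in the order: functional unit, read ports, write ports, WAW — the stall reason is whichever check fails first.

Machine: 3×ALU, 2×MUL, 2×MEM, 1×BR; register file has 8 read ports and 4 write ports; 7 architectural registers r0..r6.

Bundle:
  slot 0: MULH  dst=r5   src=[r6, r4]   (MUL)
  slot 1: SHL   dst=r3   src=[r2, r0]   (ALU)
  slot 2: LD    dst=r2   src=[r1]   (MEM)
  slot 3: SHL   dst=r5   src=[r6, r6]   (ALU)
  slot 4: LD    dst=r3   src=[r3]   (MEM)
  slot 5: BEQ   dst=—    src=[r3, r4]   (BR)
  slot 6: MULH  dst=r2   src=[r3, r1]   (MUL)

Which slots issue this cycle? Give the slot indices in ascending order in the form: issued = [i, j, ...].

(0) want 1×MUL +2rd +1wr — yes → AL3|MU1|ME2|BR1|rd6|wr3
(1) want 1×ALU +2rd +1wr — yes → AL2|MU1|ME2|BR1|rd4|wr2
(2) want 1×MEM +1rd +1wr — yes → AL2|MU1|ME1|BR1|rd3|wr1
(3) want 1×ALU +1rd +1wr — WAW → AL2|MU1|ME1|BR1|rd3|wr1
(4) want 1×MEM +1rd +1wr — WAW → AL2|MU1|ME1|BR1|rd3|wr1
(5) want 1×BR +2rd +0wr — yes → AL2|MU1|ME1|BR0|rd1|wr1
(6) want 1×MUL +2rd +1wr — RD_PORT → AL2|MU1|ME1|BR0|rd1|wr1

issued = [0, 1, 2, 5]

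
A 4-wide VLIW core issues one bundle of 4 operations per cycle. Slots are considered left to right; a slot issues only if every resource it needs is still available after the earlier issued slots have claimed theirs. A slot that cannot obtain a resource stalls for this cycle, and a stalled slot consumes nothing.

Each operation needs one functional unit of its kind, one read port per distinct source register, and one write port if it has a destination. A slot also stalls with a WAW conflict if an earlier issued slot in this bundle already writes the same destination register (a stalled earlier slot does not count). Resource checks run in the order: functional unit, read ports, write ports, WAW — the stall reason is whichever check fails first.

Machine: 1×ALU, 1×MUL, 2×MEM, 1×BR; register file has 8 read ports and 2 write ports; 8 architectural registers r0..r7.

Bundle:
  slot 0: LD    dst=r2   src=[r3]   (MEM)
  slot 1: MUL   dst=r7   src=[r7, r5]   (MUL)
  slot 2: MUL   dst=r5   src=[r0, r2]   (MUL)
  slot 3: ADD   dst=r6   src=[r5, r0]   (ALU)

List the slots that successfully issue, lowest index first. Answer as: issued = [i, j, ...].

#0 MEM src=r3 dispatched  <A:1 Mu:1 Ld:1 B:1 rd:7 wr:1>
#1 MUL src=r7,r5 dispatched  <A:1 Mu:0 Ld:1 B:1 rd:5 wr:0>
#2 MUL src=r0,r2 held:FU  <A:1 Mu:0 Ld:1 B:1 rd:5 wr:0>
#3 ALU src=r5,r0 held:WR_PORT  <A:1 Mu:0 Ld:1 B:1 rd:5 wr:0>

issued = [0, 1]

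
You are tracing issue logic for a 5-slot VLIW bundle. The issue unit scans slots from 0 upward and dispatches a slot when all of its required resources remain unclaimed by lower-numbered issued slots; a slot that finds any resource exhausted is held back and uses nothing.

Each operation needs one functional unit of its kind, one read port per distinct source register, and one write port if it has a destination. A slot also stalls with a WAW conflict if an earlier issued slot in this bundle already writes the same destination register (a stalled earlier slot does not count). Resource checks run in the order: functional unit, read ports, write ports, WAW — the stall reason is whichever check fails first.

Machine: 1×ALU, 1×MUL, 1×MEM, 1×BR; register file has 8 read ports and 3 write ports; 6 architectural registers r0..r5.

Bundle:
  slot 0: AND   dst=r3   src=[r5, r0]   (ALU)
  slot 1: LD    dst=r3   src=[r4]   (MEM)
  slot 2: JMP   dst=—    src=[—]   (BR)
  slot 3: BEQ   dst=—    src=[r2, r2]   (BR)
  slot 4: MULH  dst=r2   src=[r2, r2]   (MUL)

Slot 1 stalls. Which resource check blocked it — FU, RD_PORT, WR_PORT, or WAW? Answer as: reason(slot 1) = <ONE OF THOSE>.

[0] ALU needs rd=2 wr=1: ok; after: ALU=0 MUL=1 MEM=1 BR=1, R=6, W=2
[1] MEM needs rd=1 wr=1: WAW; after: ALU=0 MUL=1 MEM=1 BR=1, R=6, W=2
[2] BR needs rd=0 wr=0: ok; after: ALU=0 MUL=1 MEM=1 BR=0, R=6, W=2
[3] BR needs rd=1 wr=0: FU; after: ALU=0 MUL=1 MEM=1 BR=0, R=6, W=2
[4] MUL needs rd=1 wr=1: ok; after: ALU=0 MUL=0 MEM=1 BR=0, R=5, W=1

reason(slot 1) = WAW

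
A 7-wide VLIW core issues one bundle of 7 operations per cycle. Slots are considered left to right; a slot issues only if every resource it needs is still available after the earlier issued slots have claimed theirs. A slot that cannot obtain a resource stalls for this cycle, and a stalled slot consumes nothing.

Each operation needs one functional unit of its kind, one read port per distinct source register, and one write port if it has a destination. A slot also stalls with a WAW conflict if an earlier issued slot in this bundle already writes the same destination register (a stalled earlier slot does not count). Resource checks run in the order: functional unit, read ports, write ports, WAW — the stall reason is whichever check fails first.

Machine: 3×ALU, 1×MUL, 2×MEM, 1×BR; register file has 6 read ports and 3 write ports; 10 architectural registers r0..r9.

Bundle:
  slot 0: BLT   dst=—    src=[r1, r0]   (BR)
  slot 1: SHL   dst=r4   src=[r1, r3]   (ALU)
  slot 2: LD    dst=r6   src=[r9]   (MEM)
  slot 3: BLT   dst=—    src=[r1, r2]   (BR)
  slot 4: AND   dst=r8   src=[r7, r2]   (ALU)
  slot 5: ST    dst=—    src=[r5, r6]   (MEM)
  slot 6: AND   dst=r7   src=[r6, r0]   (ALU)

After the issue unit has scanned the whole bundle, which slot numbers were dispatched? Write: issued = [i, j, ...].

issued = [0, 1, 2]

(0) want 1×BR +2rd +0wr — yes → AL3|MU1|ME2|BR0|rd4|wr3
(1) want 1×ALU +2rd +1wr — yes → AL2|MU1|ME2|BR0|rd2|wr2
(2) want 1×MEM +1rd +1wr — yes → AL2|MU1|ME1|BR0|rd1|wr1
(3) want 1×BR +2rd +0wr — FU → AL2|MU1|ME1|BR0|rd1|wr1
(4) want 1×ALU +2rd +1wr — RD_PORT → AL2|MU1|ME1|BR0|rd1|wr1
(5) want 1×MEM +2rd +0wr — RD_PORT → AL2|MU1|ME1|BR0|rd1|wr1
(6) want 1×ALU +2rd +1wr — RD_PORT → AL2|MU1|ME1|BR0|rd1|wr1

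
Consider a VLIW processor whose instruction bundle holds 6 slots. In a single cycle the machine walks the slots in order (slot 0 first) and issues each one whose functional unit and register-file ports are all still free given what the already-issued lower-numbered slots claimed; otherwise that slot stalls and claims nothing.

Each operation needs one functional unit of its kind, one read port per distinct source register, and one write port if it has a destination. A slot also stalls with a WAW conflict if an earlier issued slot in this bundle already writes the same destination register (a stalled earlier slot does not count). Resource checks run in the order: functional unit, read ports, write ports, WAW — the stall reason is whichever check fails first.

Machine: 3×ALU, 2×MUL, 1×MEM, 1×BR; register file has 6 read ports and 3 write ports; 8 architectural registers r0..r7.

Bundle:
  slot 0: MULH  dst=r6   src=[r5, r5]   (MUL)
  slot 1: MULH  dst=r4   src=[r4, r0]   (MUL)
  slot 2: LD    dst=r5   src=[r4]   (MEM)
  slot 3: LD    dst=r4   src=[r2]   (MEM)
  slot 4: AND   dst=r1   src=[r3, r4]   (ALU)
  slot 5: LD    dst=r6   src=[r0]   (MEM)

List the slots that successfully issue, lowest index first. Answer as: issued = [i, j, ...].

issued = [0, 1, 2]

#0 MUL src=r5,r5 dispatched  <A:3 Mu:1 Ld:1 B:1 rd:5 wr:2>
#1 MUL src=r4,r0 dispatched  <A:3 Mu:0 Ld:1 B:1 rd:3 wr:1>
#2 MEM src=r4 dispatched  <A:3 Mu:0 Ld:0 B:1 rd:2 wr:0>
#3 MEM src=r2 held:FU  <A:3 Mu:0 Ld:0 B:1 rd:2 wr:0>
#4 ALU src=r3,r4 held:WR_PORT  <A:3 Mu:0 Ld:0 B:1 rd:2 wr:0>
#5 MEM src=r0 held:FU  <A:3 Mu:0 Ld:0 B:1 rd:2 wr:0>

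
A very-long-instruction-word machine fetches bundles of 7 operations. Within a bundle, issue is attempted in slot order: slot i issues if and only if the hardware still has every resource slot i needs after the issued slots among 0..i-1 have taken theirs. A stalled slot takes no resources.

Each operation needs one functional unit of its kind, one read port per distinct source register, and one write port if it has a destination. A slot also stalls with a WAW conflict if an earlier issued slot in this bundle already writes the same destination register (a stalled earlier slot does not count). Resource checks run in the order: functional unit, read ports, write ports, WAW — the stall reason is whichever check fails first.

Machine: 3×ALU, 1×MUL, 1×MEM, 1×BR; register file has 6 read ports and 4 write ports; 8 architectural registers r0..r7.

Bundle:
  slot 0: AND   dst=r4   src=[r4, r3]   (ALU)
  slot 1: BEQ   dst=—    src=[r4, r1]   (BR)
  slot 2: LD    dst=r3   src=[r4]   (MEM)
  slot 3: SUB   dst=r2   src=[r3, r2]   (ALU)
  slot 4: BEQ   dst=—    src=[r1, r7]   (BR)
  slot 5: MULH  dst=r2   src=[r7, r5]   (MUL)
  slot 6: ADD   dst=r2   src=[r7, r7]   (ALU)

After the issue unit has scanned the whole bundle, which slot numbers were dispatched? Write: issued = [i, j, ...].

issued = [0, 1, 2, 6]

#0 ALU src=r4,r3 dispatched  <A:2 Mu:1 Ld:1 B:1 rd:4 wr:3>
#1 BR src=r4,r1 dispatched  <A:2 Mu:1 Ld:1 B:0 rd:2 wr:3>
#2 MEM src=r4 dispatched  <A:2 Mu:1 Ld:0 B:0 rd:1 wr:2>
#3 ALU src=r3,r2 held:RD_PORT  <A:2 Mu:1 Ld:0 B:0 rd:1 wr:2>
#4 BR src=r1,r7 held:FU  <A:2 Mu:1 Ld:0 B:0 rd:1 wr:2>
#5 MUL src=r7,r5 held:RD_PORT  <A:2 Mu:1 Ld:0 B:0 rd:1 wr:2>
#6 ALU src=r7,r7 dispatched  <A:1 Mu:1 Ld:0 B:0 rd:0 wr:1>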